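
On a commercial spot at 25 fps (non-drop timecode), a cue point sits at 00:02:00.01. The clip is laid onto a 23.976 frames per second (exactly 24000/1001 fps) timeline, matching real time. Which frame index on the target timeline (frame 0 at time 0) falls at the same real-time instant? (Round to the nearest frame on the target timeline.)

Source frame index: (0×3600 + 2×60 + 0) × 25 + 1 = 3001.
Real time: 3001 / (25) = 3001/25 s.
Target frame: (3001/25) × (24000/1001) = 2880960/1001 ≈ 2878.082 → 2878.

frame 2878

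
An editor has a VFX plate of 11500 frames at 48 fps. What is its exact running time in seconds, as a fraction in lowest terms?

Running time = 11500 ÷ (48) = 11500 × 1/48 = 2875/12 s.

2875/12 seconds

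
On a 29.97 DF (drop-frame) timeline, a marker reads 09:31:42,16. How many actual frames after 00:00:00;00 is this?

Complete 10-minute blocks: 57, each 17982 frames → 1024974.
Remaining 1 whole minute in the current block: 1800 + 0 × 1798 = 1800 frames.
Within the current minute: 42 × 30 + 16 − 2 = 1274 (labels ;00/;01 skipped at this minute). Total = 1024974 + 1800 + 1274 = 1028048.

1028048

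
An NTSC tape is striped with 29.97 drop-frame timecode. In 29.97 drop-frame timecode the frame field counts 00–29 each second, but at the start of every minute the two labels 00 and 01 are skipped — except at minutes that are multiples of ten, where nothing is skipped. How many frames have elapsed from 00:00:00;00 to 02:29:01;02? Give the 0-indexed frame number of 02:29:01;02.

Complete 10-minute blocks: 14, each 17982 frames → 251748.
Remaining 9 whole minutes in the current block: 1800 + 8 × 1798 = 16184 frames.
Within the current minute: 1 × 30 + 2 − 2 = 30 (labels ;00/;01 skipped at this minute). Total = 251748 + 16184 + 30 = 267962.

267962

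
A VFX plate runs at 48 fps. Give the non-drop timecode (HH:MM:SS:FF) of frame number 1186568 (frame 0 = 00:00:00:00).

06:52:00:08

1186568 ÷ 48 = 24720 full seconds, remainder 8 frames.
24720 s = 6 h 52 min 0 s.
Timecode: 06:52:00:08.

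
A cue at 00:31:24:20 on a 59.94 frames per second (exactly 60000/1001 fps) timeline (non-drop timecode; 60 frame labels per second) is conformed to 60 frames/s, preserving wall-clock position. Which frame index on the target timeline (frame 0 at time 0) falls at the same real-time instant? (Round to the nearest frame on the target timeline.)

frame 113173

Source frame index: (0×3600 + 31×60 + 24) × 60 + 20 = 113060.
Real time: 113060 / (60000/1001) = 5658653/3000 s.
Target frame: (5658653/3000) × (60) = 5658653/50 ≈ 113173.060 → 113173.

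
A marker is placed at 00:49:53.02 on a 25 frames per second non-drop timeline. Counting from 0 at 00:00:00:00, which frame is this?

Total seconds to the label: (0 × 3600 + 49 × 60 + 53) = 2993.
Frame index = 2993 × 25 + 2 = 74827.

frame 74827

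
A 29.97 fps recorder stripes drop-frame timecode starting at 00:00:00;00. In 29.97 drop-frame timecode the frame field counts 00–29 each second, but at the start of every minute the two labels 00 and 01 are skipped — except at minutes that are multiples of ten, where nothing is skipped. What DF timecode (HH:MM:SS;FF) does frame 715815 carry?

Ten DF minutes hold 17982 frames, so frame 715815 lies in block 39 (frames 701298–719279) with 14517 frames into that block.
The block's first minute is 1800 frames and the rest 1798 each; 14517 frames reaches minute 8, so 39 × 18 + 8 × 2 = 718 labels have been skipped so far.
Adding those back, label number 715815 + 718 = 716533 at 30 labels/s is 23884 s + 13 f = 6 h 38 min 4 s frame 13, i.e. 06:38:04;13.

06:38:04;13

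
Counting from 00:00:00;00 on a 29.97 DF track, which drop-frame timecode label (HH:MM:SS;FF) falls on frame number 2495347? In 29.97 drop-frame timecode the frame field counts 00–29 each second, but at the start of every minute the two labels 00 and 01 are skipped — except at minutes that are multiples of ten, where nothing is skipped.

23:07:41;15

Each 10-minute DF block holds 10 × 60 × 30 − 9 × 2 = 17982 frames. 2495347 ÷ 17982 → 138 full blocks, remainder 13831.
Within the partial block the first minute is 1800 frames and each further minute 1798, so 7 further minute boundaries passed. Total skipped labels = 18 × 138 + 2 × 7 = 2498.
Non-drop label index = 2495347 + 2498 = 2497845; at 30 labels/s that is 23:07:41:15, i.e. DF 23:07:41;15.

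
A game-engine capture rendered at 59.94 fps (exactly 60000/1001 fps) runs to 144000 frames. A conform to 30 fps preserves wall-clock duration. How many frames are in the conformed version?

Target frames = source frames × (target rate / source rate) = 144000 × (30)/(60000/1001) = 144000 × 1001/2000 = 72072.

72072 frames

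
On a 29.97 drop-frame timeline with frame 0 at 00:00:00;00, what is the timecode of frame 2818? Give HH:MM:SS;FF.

Ten DF minutes hold 17982 frames, so frame 2818 lies in block 0 (frames 0–17981) with 2818 frames into that block.
The block's first minute is 1800 frames and the rest 1798 each; 2818 frames reaches minute 1, so 0 × 18 + 1 × 2 = 2 labels have been skipped so far.
Adding those back, label number 2818 + 2 = 2820 at 30 labels/s is 94 s + 0 f = 0 h 1 min 34 s frame 0, i.e. 00:01:34;00.

00:01:34;00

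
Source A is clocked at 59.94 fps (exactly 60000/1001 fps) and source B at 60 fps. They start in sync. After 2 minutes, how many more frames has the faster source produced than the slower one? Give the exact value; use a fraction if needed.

2 min = 120 s.
A emits 60000/1001 × 120 = 7200000/1001 frames; B emits 60 × 120 = 7200.
Difference = 7200/1001 frames (≈ 7.1928); B is ahead of A.

7200/1001 frames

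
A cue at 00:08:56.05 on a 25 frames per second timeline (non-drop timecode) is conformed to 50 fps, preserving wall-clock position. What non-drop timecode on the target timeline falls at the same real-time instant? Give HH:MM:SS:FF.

00:08:56:10

Source frame index: (0×3600 + 8×60 + 56) × 25 + 5 = 13405.
Real time: 13405 / (25) = 2681/5 s.
Target frame: (2681/5) × (50) = 26810.
At 50 labels/s: frame 26810 → 00:08:56:10.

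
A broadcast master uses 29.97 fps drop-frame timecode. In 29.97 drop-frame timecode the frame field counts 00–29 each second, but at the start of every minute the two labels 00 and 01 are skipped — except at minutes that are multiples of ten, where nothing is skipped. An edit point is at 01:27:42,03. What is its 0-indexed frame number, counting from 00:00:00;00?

As if non-drop at 30 labels/s: (1 × 3600 + 27 × 60 + 42) × 30 + 3 = 157863.
Minute boundaries passed: 87; those not divisible by 10: 87 − 8 = 79; dropped labels = 2 × 79 = 158.
Actual frame index = 157863 − 158 = 157705.

157705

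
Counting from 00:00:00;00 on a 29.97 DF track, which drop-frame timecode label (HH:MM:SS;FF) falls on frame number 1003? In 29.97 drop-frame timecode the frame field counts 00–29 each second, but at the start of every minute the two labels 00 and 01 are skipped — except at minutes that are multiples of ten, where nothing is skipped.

00:00:33;13

Ten DF minutes hold 17982 frames, so frame 1003 lies in block 0 (frames 0–17981) with 1003 frames into that block.
The block's first minute is 1800 frames and the rest 1798 each; 1003 frames reaches minute 0, so 0 × 18 + 0 × 2 = 0 labels have been skipped so far.
Adding those back, label number 1003 + 0 = 1003 at 30 labels/s is 33 s + 13 f = 0 h 0 min 33 s frame 13, i.e. 00:00:33;13.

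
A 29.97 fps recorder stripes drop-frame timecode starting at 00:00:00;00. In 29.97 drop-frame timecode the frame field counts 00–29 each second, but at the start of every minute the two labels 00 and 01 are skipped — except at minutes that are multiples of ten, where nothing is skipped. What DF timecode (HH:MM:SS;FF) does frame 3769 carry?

Each 10-minute DF block holds 10 × 60 × 30 − 9 × 2 = 17982 frames. 3769 ÷ 17982 → 0 full blocks, remainder 3769.
Within the partial block the first minute is 1800 frames and each further minute 1798, so 2 further minute boundaries passed. Total skipped labels = 18 × 0 + 2 × 2 = 4.
Non-drop label index = 3769 + 4 = 3773; at 30 labels/s that is 00:02:05:23, i.e. DF 00:02:05;23.

00:02:05;23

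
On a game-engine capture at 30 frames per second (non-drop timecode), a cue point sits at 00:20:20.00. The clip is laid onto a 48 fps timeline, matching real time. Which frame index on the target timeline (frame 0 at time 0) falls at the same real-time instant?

frame 58560

Source frame index: (0×3600 + 20×60 + 20) × 30 + 0 = 36600.
Real time: 36600 / (30) = 1220 s.
Target frame: (1220) × (48) = 58560.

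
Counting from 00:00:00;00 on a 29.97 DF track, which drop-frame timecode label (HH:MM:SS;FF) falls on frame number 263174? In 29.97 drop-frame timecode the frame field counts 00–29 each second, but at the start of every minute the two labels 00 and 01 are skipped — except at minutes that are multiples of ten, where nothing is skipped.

Ten DF minutes hold 17982 frames, so frame 263174 lies in block 14 (frames 251748–269729) with 11426 frames into that block.
The block's first minute is 1800 frames and the rest 1798 each; 11426 frames reaches minute 6, so 14 × 18 + 6 × 2 = 264 labels have been skipped so far.
Adding those back, label number 263174 + 264 = 263438 at 30 labels/s is 8781 s + 8 f = 2 h 26 min 21 s frame 8, i.e. 02:26:21;08.

02:26:21;08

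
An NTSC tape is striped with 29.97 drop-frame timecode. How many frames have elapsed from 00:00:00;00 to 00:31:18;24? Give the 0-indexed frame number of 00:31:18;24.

As if non-drop at 30 labels/s: (0 × 3600 + 31 × 60 + 18) × 30 + 24 = 56364.
Minute boundaries passed: 31; those not divisible by 10: 31 − 3 = 28; dropped labels = 2 × 28 = 56.
Actual frame index = 56364 − 56 = 56308.

56308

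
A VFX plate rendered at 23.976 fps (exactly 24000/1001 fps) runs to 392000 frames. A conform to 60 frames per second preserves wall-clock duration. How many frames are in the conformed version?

980980 frames

Target frames = source frames × (target rate / source rate) = 392000 × (60)/(24000/1001) = 392000 × 1001/400 = 980980.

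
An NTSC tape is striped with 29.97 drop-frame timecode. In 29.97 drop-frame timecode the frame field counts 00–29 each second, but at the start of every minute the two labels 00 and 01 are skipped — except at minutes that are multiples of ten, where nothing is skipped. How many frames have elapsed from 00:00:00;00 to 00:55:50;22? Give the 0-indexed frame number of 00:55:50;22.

Complete 10-minute blocks: 5, each 17982 frames → 89910.
Remaining 5 whole minutes in the current block: 1800 + 4 × 1798 = 8992 frames.
Within the current minute: 50 × 30 + 22 − 2 = 1520 (labels ;00/;01 skipped at this minute). Total = 89910 + 8992 + 1520 = 100422.

100422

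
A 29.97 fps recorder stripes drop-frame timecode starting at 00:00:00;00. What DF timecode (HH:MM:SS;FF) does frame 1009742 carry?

Each 10-minute DF block holds 10 × 60 × 30 − 9 × 2 = 17982 frames. 1009742 ÷ 17982 → 56 full blocks, remainder 2750.
Within the partial block the first minute is 1800 frames and each further minute 1798, so 1 further minute boundary passed. Total skipped labels = 18 × 56 + 2 × 1 = 1010.
Non-drop label index = 1009742 + 1010 = 1010752; at 30 labels/s that is 09:21:31:22, i.e. DF 09:21:31;22.

09:21:31;22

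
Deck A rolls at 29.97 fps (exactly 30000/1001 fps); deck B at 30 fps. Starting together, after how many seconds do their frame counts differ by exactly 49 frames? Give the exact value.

The gap grows by |30 − 30000/1001| = 30/1001 frames per second.
Time for a 49-frame gap: 49 ÷ (30/1001) = 49049/30 s.

49049/30 seconds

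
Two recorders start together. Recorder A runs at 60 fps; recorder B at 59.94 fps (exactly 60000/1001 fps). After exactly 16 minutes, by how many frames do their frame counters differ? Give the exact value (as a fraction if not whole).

57600/1001 frames

16 min = 960 s.
A emits 60 × 960 = 57600 frames; B emits 60000/1001 × 960 = 57600000/1001.
Difference = 57600/1001 frames (≈ 57.5425); B is behind A.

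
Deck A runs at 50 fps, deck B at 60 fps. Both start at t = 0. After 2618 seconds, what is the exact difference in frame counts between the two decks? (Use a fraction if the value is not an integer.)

A emits 50 × 2618 = 130900 frames; B emits 60 × 2618 = 157080.
Difference = 26180 frames; B is ahead of A.

26180 frames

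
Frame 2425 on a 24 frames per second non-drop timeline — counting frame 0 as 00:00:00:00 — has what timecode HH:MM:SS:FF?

2425 ÷ 24 = 101 full seconds, remainder 1 frame.
101 s = 0 h 1 min 41 s.
Timecode: 00:01:41:01.

00:01:41:01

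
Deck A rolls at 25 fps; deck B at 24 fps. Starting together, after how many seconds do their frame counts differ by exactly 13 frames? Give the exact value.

13 seconds

The gap grows by |24 − 25| = 1 frame per second.
Time for a 13-frame gap: 13 ÷ (1) = 13 s.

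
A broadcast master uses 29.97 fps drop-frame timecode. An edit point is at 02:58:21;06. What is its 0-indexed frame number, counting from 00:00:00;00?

As if non-drop at 30 labels/s: (2 × 3600 + 58 × 60 + 21) × 30 + 6 = 321036.
Minute boundaries passed: 178; those not divisible by 10: 178 − 17 = 161; dropped labels = 2 × 161 = 322.
Actual frame index = 321036 − 322 = 320714.

320714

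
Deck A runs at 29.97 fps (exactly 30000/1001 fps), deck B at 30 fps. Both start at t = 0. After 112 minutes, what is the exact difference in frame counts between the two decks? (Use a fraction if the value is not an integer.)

112 min = 6720 s.
A emits 30000/1001 × 6720 = 28800000/143 frames; B emits 30 × 6720 = 201600.
Difference = 28800/143 frames (≈ 201.3986); B is ahead of A.

28800/143 frames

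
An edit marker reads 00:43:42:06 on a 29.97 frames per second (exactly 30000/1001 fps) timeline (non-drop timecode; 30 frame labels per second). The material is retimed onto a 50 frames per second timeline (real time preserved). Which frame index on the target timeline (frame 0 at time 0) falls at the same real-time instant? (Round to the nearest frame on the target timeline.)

Source frame index: (0×3600 + 43×60 + 42) × 30 + 6 = 78666.
Real time: 78666 / (30000/1001) = 13124111/5000 s.
Target frame: (13124111/5000) × (50) = 13124111/100 ≈ 131241.110 → 131241.

frame 131241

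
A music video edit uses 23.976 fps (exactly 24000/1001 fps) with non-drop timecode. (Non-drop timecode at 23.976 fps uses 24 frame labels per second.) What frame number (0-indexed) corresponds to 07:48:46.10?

frame 675034

Total seconds to the label: (7 × 3600 + 48 × 60 + 46) = 28126.
Frame index = 28126 × 24 + 10 = 675034.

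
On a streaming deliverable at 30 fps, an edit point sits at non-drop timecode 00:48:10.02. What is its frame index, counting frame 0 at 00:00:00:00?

Total seconds to the label: (0 × 3600 + 48 × 60 + 10) = 2890.
Frame index = 2890 × 30 + 2 = 86702.

86702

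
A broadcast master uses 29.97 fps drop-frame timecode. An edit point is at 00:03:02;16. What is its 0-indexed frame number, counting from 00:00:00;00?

5470

As if non-drop at 30 labels/s: (0 × 3600 + 3 × 60 + 2) × 30 + 16 = 5476.
Minute boundaries passed: 3; those not divisible by 10: 3 − 0 = 3; dropped labels = 2 × 3 = 6.
Actual frame index = 5476 − 6 = 5470.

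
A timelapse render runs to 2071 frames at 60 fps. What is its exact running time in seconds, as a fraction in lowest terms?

2071/60 seconds

Running time = 2071 ÷ (60) = 2071 × 1/60 = 2071/60 s.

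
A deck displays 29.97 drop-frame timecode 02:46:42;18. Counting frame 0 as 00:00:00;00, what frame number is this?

Complete 10-minute blocks: 16, each 17982 frames → 287712.
Remaining 6 whole minutes in the current block: 1800 + 5 × 1798 = 10790 frames.
Within the current minute: 42 × 30 + 18 − 2 = 1276 (labels ;00/;01 skipped at this minute). Total = 287712 + 10790 + 1276 = 299778.

299778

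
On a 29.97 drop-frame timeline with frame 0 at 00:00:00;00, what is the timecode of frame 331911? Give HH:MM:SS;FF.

Ten DF minutes hold 17982 frames, so frame 331911 lies in block 18 (frames 323676–341657) with 8235 frames into that block.
The block's first minute is 1800 frames and the rest 1798 each; 8235 frames reaches minute 4, so 18 × 18 + 4 × 2 = 332 labels have been skipped so far.
Adding those back, label number 331911 + 332 = 332243 at 30 labels/s is 11074 s + 23 f = 3 h 4 min 34 s frame 23, i.e. 03:04:34;23.

03:04:34;23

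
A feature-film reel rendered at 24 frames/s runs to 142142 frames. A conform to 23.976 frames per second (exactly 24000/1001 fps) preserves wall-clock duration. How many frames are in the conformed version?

Target frames = source frames × (target rate / source rate) = 142142 × (24000/1001)/(24) = 142142 × 1000/1001 = 142000.

142000 frames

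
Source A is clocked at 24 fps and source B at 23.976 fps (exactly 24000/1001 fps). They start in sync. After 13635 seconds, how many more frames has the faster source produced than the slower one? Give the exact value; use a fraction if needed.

A emits 24 × 13635 = 327240 frames; B emits 24000/1001 × 13635 = 327240000/1001.
Difference = 327240/1001 frames (≈ 326.9131); B is behind A.

327240/1001 frames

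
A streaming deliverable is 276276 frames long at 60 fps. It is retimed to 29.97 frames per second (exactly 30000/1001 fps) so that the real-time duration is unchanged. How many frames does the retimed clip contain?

138000 frames

Target frames = source frames × (target rate / source rate) = 276276 × (30000/1001)/(60) = 276276 × 500/1001 = 138000.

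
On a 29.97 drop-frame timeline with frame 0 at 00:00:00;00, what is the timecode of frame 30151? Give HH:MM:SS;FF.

00:16:46;01

Ten DF minutes hold 17982 frames, so frame 30151 lies in block 1 (frames 17982–35963) with 12169 frames into that block.
The block's first minute is 1800 frames and the rest 1798 each; 12169 frames reaches minute 6, so 1 × 18 + 6 × 2 = 30 labels have been skipped so far.
Adding those back, label number 30151 + 30 = 30181 at 30 labels/s is 1006 s + 1 f = 0 h 16 min 46 s frame 1, i.e. 00:16:46;01.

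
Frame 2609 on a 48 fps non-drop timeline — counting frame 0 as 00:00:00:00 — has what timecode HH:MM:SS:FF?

2609 ÷ 48 = 54 full seconds, remainder 17 frames.
54 s = 0 h 0 min 54 s.
Timecode: 00:00:54:17.

00:00:54:17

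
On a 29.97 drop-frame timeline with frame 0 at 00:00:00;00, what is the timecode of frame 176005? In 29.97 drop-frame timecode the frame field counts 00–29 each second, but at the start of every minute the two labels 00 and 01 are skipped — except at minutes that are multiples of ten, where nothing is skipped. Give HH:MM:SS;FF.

01:37:52;21

Each 10-minute DF block holds 10 × 60 × 30 − 9 × 2 = 17982 frames. 176005 ÷ 17982 → 9 full blocks, remainder 14167.
Within the partial block the first minute is 1800 frames and each further minute 1798, so 7 further minute boundaries passed. Total skipped labels = 18 × 9 + 2 × 7 = 176.
Non-drop label index = 176005 + 176 = 176181; at 30 labels/s that is 01:37:52:21, i.e. DF 01:37:52;21.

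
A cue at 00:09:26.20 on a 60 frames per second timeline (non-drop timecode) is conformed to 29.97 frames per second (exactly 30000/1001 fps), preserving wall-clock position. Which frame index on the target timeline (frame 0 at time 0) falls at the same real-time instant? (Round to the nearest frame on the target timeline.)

Source frame index: (0×3600 + 9×60 + 26) × 60 + 20 = 33980.
Real time: 33980 / (60) = 1699/3 s.
Target frame: (1699/3) × (30000/1001) = 16990000/1001 ≈ 16973.027 → 16973.

frame 16973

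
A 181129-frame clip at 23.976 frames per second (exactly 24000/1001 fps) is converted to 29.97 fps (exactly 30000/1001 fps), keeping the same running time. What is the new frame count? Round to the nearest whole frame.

226411 frames

Frames at target rate = 181129 × (30000/1001) / (24000/1001) = 905645/4 ≈ 226411.250.
Nearest whole frame: 226411.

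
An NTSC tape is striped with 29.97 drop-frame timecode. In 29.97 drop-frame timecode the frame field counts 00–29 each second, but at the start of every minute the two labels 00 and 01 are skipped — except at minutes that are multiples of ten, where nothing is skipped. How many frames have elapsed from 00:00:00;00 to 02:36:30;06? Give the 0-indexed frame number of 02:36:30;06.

281424

Complete 10-minute blocks: 15, each 17982 frames → 269730.
Remaining 6 whole minutes in the current block: 1800 + 5 × 1798 = 10790 frames.
Within the current minute: 30 × 30 + 6 − 2 = 904 (labels ;00/;01 skipped at this minute). Total = 269730 + 10790 + 904 = 281424.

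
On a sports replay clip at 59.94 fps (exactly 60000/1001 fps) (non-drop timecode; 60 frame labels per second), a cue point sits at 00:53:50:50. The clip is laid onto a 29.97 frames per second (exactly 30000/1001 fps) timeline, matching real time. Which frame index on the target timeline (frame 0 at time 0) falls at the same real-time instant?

frame 96925

Source frame index: (0×3600 + 53×60 + 50) × 60 + 50 = 193850.
Real time: 193850 / (60000/1001) = 3880877/1200 s.
Target frame: (3880877/1200) × (30000/1001) = 96925.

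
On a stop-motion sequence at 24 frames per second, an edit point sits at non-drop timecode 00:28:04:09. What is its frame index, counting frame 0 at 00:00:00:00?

frame 40425

Total seconds to the label: (0 × 3600 + 28 × 60 + 4) = 1684.
Frame index = 1684 × 24 + 9 = 40425.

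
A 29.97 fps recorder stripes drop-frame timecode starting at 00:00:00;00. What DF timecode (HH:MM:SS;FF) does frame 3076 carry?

Each 10-minute DF block holds 10 × 60 × 30 − 9 × 2 = 17982 frames. 3076 ÷ 17982 → 0 full blocks, remainder 3076.
Within the partial block the first minute is 1800 frames and each further minute 1798, so 1 further minute boundary passed. Total skipped labels = 18 × 0 + 2 × 1 = 2.
Non-drop label index = 3076 + 2 = 3078; at 30 labels/s that is 00:01:42:18, i.e. DF 00:01:42;18.

00:01:42;18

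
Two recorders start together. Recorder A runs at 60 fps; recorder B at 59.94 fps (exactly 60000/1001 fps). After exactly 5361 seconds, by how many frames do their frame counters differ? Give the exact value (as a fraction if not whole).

321660/1001 frames

A emits 60 × 5361 = 321660 frames; B emits 60000/1001 × 5361 = 321660000/1001.
Difference = 321660/1001 frames (≈ 321.3387); B is behind A.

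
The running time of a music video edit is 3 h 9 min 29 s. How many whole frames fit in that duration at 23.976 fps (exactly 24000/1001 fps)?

272583 frames

3 h 9 min 29 s = 11369 s.
Frames = 11369 × 24000/1001 = 272856000/1001 ≈ 272583.4166.
Complete frames: 272583.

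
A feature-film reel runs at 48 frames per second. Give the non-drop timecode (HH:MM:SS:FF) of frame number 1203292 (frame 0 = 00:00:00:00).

06:57:48:28

1203292 ÷ 48 = 25068 full seconds, remainder 28 frames.
25068 s = 6 h 57 min 48 s.
Timecode: 06:57:48:28.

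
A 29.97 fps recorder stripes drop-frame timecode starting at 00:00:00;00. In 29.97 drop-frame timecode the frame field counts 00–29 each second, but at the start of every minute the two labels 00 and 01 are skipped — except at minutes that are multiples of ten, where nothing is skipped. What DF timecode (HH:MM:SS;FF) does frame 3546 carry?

Ten DF minutes hold 17982 frames, so frame 3546 lies in block 0 (frames 0–17981) with 3546 frames into that block.
The block's first minute is 1800 frames and the rest 1798 each; 3546 frames reaches minute 1, so 0 × 18 + 1 × 2 = 2 labels have been skipped so far.
Adding those back, label number 3546 + 2 = 3548 at 30 labels/s is 118 s + 8 f = 0 h 1 min 58 s frame 8, i.e. 00:01:58;08.

00:01:58;08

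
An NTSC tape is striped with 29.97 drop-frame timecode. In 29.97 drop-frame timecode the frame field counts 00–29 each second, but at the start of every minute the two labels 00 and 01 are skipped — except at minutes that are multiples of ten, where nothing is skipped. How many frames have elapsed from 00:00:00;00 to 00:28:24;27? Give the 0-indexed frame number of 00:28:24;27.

51095

Complete 10-minute blocks: 2, each 17982 frames → 35964.
Remaining 8 whole minutes in the current block: 1800 + 7 × 1798 = 14386 frames.
Within the current minute: 24 × 30 + 27 − 2 = 745 (labels ;00/;01 skipped at this minute). Total = 35964 + 14386 + 745 = 51095.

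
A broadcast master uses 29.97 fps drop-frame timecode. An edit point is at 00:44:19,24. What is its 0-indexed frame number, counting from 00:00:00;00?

79714

Complete 10-minute blocks: 4, each 17982 frames → 71928.
Remaining 4 whole minutes in the current block: 1800 + 3 × 1798 = 7194 frames.
Within the current minute: 19 × 30 + 24 − 2 = 592 (labels ;00/;01 skipped at this minute). Total = 71928 + 7194 + 592 = 79714.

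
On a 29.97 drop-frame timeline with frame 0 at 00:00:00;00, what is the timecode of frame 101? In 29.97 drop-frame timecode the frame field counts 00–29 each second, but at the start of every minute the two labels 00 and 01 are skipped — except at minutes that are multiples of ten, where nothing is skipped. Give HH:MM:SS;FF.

Ten DF minutes hold 17982 frames, so frame 101 lies in block 0 (frames 0–17981) with 101 frames into that block.
The block's first minute is 1800 frames and the rest 1798 each; 101 frames reaches minute 0, so 0 × 18 + 0 × 2 = 0 labels have been skipped so far.
Adding those back, label number 101 + 0 = 101 at 30 labels/s is 3 s + 11 f = 0 h 0 min 3 s frame 11, i.e. 00:00:03;11.

00:00:03;11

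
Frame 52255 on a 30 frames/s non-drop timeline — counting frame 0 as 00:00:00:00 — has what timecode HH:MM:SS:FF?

52255 ÷ 30 = 1741 full seconds, remainder 25 frames.
1741 s = 0 h 29 min 1 s.
Timecode: 00:29:01:25.

00:29:01:25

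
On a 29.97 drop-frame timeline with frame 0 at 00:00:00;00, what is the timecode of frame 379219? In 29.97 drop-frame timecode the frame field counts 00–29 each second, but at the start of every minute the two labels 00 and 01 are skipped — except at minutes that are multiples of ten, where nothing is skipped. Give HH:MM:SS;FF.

03:30:53;07

Ten DF minutes hold 17982 frames, so frame 379219 lies in block 21 (frames 377622–395603) with 1597 frames into that block.
The block's first minute is 1800 frames and the rest 1798 each; 1597 frames reaches minute 0, so 21 × 18 + 0 × 2 = 378 labels have been skipped so far.
Adding those back, label number 379219 + 378 = 379597 at 30 labels/s is 12653 s + 7 f = 3 h 30 min 53 s frame 7, i.e. 03:30:53;07.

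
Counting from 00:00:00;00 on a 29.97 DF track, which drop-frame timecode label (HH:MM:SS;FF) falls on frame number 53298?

Ten DF minutes hold 17982 frames, so frame 53298 lies in block 2 (frames 35964–53945) with 17334 frames into that block.
The block's first minute is 1800 frames and the rest 1798 each; 17334 frames reaches minute 9, so 2 × 18 + 9 × 2 = 54 labels have been skipped so far.
Adding those back, label number 53298 + 54 = 53352 at 30 labels/s is 1778 s + 12 f = 0 h 29 min 38 s frame 12, i.e. 00:29:38;12.

00:29:38;12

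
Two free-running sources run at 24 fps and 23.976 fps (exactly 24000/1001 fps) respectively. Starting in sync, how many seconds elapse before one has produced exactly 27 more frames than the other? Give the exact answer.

The gap grows by |24000/1001 − 24| = 24/1001 frames per second.
Time for a 27-frame gap: 27 ÷ (24/1001) = 1126.125 s.

1126.125 seconds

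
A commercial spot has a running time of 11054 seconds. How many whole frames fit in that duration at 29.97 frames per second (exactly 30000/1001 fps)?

Frames = 11054 × 30000/1001 = 331620000/1001 ≈ 331288.7113.
Complete frames: 331288.

331288 frames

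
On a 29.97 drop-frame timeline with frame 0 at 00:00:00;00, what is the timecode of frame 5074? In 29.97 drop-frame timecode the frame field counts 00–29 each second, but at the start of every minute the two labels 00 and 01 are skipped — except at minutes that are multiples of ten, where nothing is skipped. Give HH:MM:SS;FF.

Ten DF minutes hold 17982 frames, so frame 5074 lies in block 0 (frames 0–17981) with 5074 frames into that block.
The block's first minute is 1800 frames and the rest 1798 each; 5074 frames reaches minute 2, so 0 × 18 + 2 × 2 = 4 labels have been skipped so far.
Adding those back, label number 5074 + 4 = 5078 at 30 labels/s is 169 s + 8 f = 0 h 2 min 49 s frame 8, i.e. 00:02:49;08.

00:02:49;08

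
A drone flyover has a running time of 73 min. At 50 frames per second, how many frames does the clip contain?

73 min = 4380 s.
Frames = 4380 × 50 = 219000.

219000 frames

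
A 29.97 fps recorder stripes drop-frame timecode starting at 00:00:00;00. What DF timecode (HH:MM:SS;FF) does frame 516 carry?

00:00:17;06

Each 10-minute DF block holds 10 × 60 × 30 − 9 × 2 = 17982 frames. 516 ÷ 17982 → 0 full blocks, remainder 516.
Within the partial block the first minute is 1800 frames and each further minute 1798, so 0 further minute boundaries passed. Total skipped labels = 18 × 0 + 2 × 0 = 0.
Non-drop label index = 516 + 0 = 516; at 30 labels/s that is 00:00:17:06, i.e. DF 00:00:17;06.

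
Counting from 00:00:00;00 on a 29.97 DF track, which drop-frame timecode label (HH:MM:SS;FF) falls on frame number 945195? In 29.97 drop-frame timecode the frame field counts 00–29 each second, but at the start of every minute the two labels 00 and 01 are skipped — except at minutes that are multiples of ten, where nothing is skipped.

08:45:38;01

Each 10-minute DF block holds 10 × 60 × 30 − 9 × 2 = 17982 frames. 945195 ÷ 17982 → 52 full blocks, remainder 10131.
Within the partial block the first minute is 1800 frames and each further minute 1798, so 5 further minute boundaries passed. Total skipped labels = 18 × 52 + 2 × 5 = 946.
Non-drop label index = 945195 + 946 = 946141; at 30 labels/s that is 08:45:38:01, i.e. DF 08:45:38;01.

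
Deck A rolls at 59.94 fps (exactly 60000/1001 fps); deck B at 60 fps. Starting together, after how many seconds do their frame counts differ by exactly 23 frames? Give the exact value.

The gap grows by |60 − 60000/1001| = 60/1001 frames per second.
Time for a 23-frame gap: 23 ÷ (60/1001) = 23023/60 s.

23023/60 seconds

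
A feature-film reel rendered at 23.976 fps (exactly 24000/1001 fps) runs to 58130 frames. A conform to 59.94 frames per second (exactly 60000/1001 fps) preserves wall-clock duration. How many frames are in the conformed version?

145325 frames

Frames at target rate = 58130 × (60000/1001) / (24000/1001) = 145325.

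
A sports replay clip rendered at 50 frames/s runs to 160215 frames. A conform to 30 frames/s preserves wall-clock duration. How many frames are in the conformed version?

96129 frames

Target frames = source frames × (target rate / source rate) = 160215 × (30)/(50) = 160215 × 3/5 = 96129.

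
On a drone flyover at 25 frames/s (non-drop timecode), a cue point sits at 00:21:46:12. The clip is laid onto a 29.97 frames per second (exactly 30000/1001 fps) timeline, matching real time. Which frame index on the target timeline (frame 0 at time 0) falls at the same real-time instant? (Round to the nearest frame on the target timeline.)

frame 39155

Source frame index: (0×3600 + 21×60 + 46) × 25 + 12 = 32662.
Real time: 32662 / (25) = 32662/25 s.
Target frame: (32662/25) × (30000/1001) = 5599200/143 ≈ 39155.245 → 39155.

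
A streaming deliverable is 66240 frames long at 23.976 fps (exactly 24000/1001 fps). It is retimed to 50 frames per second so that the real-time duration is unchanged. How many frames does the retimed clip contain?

Target frames = source frames × (target rate / source rate) = 66240 × (50)/(24000/1001) = 66240 × 1001/480 = 138138.

138138 frames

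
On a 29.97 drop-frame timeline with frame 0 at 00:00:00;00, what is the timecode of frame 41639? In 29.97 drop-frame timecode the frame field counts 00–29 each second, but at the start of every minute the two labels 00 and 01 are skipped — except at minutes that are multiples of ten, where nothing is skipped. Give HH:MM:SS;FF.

Ten DF minutes hold 17982 frames, so frame 41639 lies in block 2 (frames 35964–53945) with 5675 frames into that block.
The block's first minute is 1800 frames and the rest 1798 each; 5675 frames reaches minute 3, so 2 × 18 + 3 × 2 = 42 labels have been skipped so far.
Adding those back, label number 41639 + 42 = 41681 at 30 labels/s is 1389 s + 11 f = 0 h 23 min 9 s frame 11, i.e. 00:23:09;11.

00:23:09;11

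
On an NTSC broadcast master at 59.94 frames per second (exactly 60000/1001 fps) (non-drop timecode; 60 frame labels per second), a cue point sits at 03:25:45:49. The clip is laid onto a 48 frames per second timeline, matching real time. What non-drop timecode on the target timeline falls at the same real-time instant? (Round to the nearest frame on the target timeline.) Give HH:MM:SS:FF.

03:25:58:08

Source frame index: (3×3600 + 25×60 + 45) × 60 + 49 = 740749.
Real time: 740749 / (60000/1001) = 741489749/60000 s.
Target frame: (741489749/60000) × (48) = 741489749/1250 ≈ 593191.799 → 593192.
At 48 labels/s: frame 593192 → 03:25:58:08.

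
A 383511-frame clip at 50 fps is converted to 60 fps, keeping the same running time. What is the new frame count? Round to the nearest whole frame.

Frames at target rate = 383511 × (60) / (50) = 2301066/5 ≈ 460213.200.
Nearest whole frame: 460213.

460213 frames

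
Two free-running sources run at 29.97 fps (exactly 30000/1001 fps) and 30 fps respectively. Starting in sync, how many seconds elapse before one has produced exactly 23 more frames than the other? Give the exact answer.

The gap grows by |30 − 30000/1001| = 30/1001 frames per second.
Time for a 23-frame gap: 23 ÷ (30/1001) = 23023/30 s.

23023/30 seconds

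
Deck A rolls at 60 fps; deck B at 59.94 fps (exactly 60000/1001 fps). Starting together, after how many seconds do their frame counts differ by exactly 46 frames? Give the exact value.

23023/30 seconds

The gap grows by |60000/1001 − 60| = 60/1001 frames per second.
Time for a 46-frame gap: 46 ÷ (60/1001) = 23023/30 s.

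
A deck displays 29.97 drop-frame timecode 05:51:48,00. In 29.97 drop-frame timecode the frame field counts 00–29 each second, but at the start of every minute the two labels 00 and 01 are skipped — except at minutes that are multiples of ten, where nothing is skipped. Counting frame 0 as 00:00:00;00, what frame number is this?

Complete 10-minute blocks: 35, each 17982 frames → 629370.
Remaining 1 whole minute in the current block: 1800 + 0 × 1798 = 1800 frames.
Within the current minute: 48 × 30 + 0 − 2 = 1438 (labels ;00/;01 skipped at this minute). Total = 629370 + 1800 + 1438 = 632608.

632608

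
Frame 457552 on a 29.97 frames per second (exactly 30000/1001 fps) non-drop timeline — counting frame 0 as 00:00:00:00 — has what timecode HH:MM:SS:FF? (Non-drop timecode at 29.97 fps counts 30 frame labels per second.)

04:14:11:22

457552 ÷ 30 = 15251 full seconds, remainder 22 frames.
15251 s = 4 h 14 min 11 s.
Timecode: 04:14:11:22.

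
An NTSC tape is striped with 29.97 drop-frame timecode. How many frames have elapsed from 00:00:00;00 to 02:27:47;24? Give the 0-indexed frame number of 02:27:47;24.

As if non-drop at 30 labels/s: (2 × 3600 + 27 × 60 + 47) × 30 + 24 = 266034.
Minute boundaries passed: 147; those not divisible by 10: 147 − 14 = 133; dropped labels = 2 × 133 = 266.
Actual frame index = 266034 − 266 = 265768.

265768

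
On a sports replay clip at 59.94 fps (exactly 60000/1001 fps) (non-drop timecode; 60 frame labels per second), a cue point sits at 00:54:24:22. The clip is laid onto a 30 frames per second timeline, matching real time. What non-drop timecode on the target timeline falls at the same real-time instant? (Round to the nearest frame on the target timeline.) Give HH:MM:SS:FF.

Source frame index: (0×3600 + 54×60 + 24) × 60 + 22 = 195862.
Real time: 195862 / (60000/1001) = 98028931/30000 s.
Target frame: (98028931/30000) × (30) = 98028931/1000 ≈ 98028.931 → 98029.
At 30 labels/s: frame 98029 → 00:54:27:19.

00:54:27:19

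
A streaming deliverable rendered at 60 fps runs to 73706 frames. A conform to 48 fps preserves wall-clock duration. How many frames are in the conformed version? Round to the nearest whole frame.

Frames at target rate = 73706 × (48) / (60) = 294824/5 ≈ 58964.800.
Nearest whole frame: 58965.

58965 frames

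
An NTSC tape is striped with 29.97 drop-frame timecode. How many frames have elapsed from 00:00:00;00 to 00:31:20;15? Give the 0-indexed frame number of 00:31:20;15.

56359

Complete 10-minute blocks: 3, each 17982 frames → 53946.
Remaining 1 whole minute in the current block: 1800 + 0 × 1798 = 1800 frames.
Within the current minute: 20 × 30 + 15 − 2 = 613 (labels ;00/;01 skipped at this minute). Total = 53946 + 1800 + 613 = 56359.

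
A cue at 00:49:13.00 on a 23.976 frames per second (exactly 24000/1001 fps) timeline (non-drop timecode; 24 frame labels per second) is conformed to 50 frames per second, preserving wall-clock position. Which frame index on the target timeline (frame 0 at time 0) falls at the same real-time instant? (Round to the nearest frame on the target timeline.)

frame 147798

Source frame index: (0×3600 + 49×60 + 13) × 24 + 0 = 70872.
Real time: 70872 / (24000/1001) = 2955953/1000 s.
Target frame: (2955953/1000) × (50) = 2955953/20 ≈ 147797.650 → 147798.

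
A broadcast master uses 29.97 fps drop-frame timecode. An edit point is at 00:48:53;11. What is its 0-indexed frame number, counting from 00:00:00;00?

87913

Complete 10-minute blocks: 4, each 17982 frames → 71928.
Remaining 8 whole minutes in the current block: 1800 + 7 × 1798 = 14386 frames.
Within the current minute: 53 × 30 + 11 − 2 = 1599 (labels ;00/;01 skipped at this minute). Total = 71928 + 14386 + 1599 = 87913.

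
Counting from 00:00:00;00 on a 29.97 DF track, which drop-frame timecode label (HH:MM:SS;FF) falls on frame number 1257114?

Ten DF minutes hold 17982 frames, so frame 1257114 lies in block 69 (frames 1240758–1258739) with 16356 frames into that block.
The block's first minute is 1800 frames and the rest 1798 each; 16356 frames reaches minute 9, so 69 × 18 + 9 × 2 = 1260 labels have been skipped so far.
Adding those back, label number 1257114 + 1260 = 1258374 at 30 labels/s is 41945 s + 24 f = 11 h 39 min 5 s frame 24, i.e. 11:39:05;24.

11:39:05;24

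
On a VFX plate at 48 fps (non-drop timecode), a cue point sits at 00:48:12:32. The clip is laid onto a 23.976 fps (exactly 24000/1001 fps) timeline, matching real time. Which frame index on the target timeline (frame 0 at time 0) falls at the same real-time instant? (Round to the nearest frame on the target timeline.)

Source frame index: (0×3600 + 48×60 + 12) × 48 + 32 = 138848.
Real time: 138848 / (48) = 8678/3 s.
Target frame: (8678/3) × (24000/1001) = 69424000/1001 ≈ 69354.645 → 69355.

frame 69355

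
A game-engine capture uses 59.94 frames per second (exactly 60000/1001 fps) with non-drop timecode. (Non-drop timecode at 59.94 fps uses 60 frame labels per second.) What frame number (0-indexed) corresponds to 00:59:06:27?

Total seconds to the label: (0 × 3600 + 59 × 60 + 6) = 3546.
Frame index = 3546 × 60 + 27 = 212787.

frame 212787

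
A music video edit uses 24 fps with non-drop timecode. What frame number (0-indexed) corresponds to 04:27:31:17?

frame 385241

Total seconds to the label: (4 × 3600 + 27 × 60 + 31) = 16051.
Frame index = 16051 × 24 + 17 = 385241.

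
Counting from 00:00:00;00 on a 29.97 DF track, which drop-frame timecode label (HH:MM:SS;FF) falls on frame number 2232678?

Each 10-minute DF block holds 10 × 60 × 30 − 9 × 2 = 17982 frames. 2232678 ÷ 17982 → 124 full blocks, remainder 2910.
Within the partial block the first minute is 1800 frames and each further minute 1798, so 1 further minute boundary passed. Total skipped labels = 18 × 124 + 2 × 1 = 2234.
Non-drop label index = 2232678 + 2234 = 2234912; at 30 labels/s that is 20:41:37:02, i.e. DF 20:41:37;02.

20:41:37;02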